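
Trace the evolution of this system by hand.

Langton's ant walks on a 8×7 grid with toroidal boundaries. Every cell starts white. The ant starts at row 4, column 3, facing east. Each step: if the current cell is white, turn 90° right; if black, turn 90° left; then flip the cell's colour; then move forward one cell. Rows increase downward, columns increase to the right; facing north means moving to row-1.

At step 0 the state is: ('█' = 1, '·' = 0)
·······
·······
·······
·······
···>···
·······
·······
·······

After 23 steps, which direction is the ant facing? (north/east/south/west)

[0] ·······
·······
·······
·······
···>···
·······
·······
·······
[1] ·······
·······
·······
·······
···█···
···v···
·······
·······
[2] ·······
·······
·······
·······
···█···
··<█···
·······
·······
[3] ·······
·······
·······
·······
··^█···
··██···
·······
·······
[4] ·······
·······
·······
·······
··█>···
··██···
·······
·······
[5] ·······
·······
·······
···^···
··█····
··██···
·······
·······
[6] ·······
·······
·······
···█>··
··█····
··██···
·······
·······
[7] ·······
·······
·······
···██··
··█·v··
··██···
·······
·······
[8] ·······
·······
·······
···██··
··█<█··
··██···
·······
·······
[9] ·······
·······
·······
···^█··
··███··
··██···
·······
·······
[10] ·······
·······
·······
··<·█··
··███··
··██···
·······
·······
[11] ·······
·······
··^····
··█·█··
··███··
··██···
·······
·······
[12] ·······
·······
··█>···
··█·█··
··███··
··██···
·······
·······
[13] ·······
·······
··██···
··█v█··
··███··
··██···
·······
·······
[14] ·······
·······
··██···
··<██··
··███··
··██···
·······
·······
[15] ·······
·······
··██···
···██··
··v██··
··██···
·······
·······
[16] ·······
·······
··██···
···██··
···>█··
··██···
·······
·······
[17] ·······
·······
··██···
···^█··
····█··
··██···
·······
·······
[18] ·······
·······
··██···
··<·█··
····█··
··██···
·······
·······
[19] ·······
·······
··^█···
··█·█··
····█··
··██···
·······
·······
[20] ·······
·······
·<·█···
··█·█··
····█··
··██···
·······
·······
[21] ·······
·^·····
·█·█···
··█·█··
····█··
··██···
·······
·······
[22] ·······
·█>····
·█·█···
··█·█··
····█··
··██···
·······
·······
[23] ·······
·██····
·█v█···
··█·█··
····█··
··██···
·······
·······

south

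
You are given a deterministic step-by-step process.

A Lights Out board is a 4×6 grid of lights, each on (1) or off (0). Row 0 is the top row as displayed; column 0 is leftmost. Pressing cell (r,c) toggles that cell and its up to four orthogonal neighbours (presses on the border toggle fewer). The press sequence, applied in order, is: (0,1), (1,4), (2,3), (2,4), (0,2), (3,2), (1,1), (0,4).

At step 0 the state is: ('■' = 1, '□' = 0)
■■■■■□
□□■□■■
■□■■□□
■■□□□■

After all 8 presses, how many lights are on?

16

gen 0: ■■■■■□
□□■□■■
■□■■□□
■■□□□■
gen 1: □□□■■□
□■■□■■
■□■■□□
■■□□□■
gen 2: □□□■□□
□■■■□□
■□■■■□
■■□□□■
gen 3: □□□■□□
□■■□□□
■□□□□□
■■□■□■
gen 4: □□□■□□
□■■□■□
■□□■■■
■■□■■■
gen 5: □■■□□□
□■□□■□
■□□■■■
■■□■■■
gen 6: □■■□□□
□■□□■□
■□■■■■
■□■□■■
gen 7: □□■□□□
■□■□■□
■■■■■■
■□■□■■
gen 8: □□■■■■
■□■□□□
■■■■■■
■□■□■■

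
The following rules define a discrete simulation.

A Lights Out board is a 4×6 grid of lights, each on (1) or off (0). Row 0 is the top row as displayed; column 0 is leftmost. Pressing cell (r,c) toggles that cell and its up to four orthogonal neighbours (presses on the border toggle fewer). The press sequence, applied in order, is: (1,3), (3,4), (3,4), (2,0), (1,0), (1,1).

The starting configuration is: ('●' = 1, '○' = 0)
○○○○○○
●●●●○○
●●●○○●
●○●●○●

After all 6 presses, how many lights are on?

0) ○○○○○○
●●●●○○
●●●○○●
●○●●○●
1) ○○○●○○
●●○○●○
●●●●○●
●○●●○●
2) ○○○●○○
●●○○●○
●●●●●●
●○●○●○
3) ○○○●○○
●●○○●○
●●●●○●
●○●●○●
4) ○○○●○○
○●○○●○
○○●●○●
○○●●○●
5) ●○○●○○
●○○○●○
●○●●○●
○○●●○●
6) ●●○●○○
○●●○●○
●●●●○●
○○●●○●

14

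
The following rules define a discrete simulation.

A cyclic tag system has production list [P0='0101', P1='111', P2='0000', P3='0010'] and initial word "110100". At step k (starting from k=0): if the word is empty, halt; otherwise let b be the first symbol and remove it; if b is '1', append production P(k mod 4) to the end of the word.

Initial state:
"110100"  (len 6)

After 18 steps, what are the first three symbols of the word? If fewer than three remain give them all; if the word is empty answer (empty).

step 0: "110100"  (len 6)
step 1: "101000101"  (len 9)
step 2: "01000101111"  (len 11)
step 3: "1000101111"  (len 10)
step 4: "0001011110010"  (len 13)
step 5: "001011110010"  (len 12)
step 6: "01011110010"  (len 11)
step 7: "1011110010"  (len 10)
step 8: "0111100100010"  (len 13)
step 9: "111100100010"  (len 12)
step 10: "11100100010111"  (len 14)
step 11: "11001000101110000"  (len 17)
step 12: "10010001011100000010"  (len 20)
step 13: "00100010111000000100101"  (len 23)
step 14: "0100010111000000100101"  (len 22)
step 15: "100010111000000100101"  (len 21)
step 16: "000101110000001001010010"  (len 24)
step 17: "00101110000001001010010"  (len 23)
step 18: "0101110000001001010010"  (len 22)

010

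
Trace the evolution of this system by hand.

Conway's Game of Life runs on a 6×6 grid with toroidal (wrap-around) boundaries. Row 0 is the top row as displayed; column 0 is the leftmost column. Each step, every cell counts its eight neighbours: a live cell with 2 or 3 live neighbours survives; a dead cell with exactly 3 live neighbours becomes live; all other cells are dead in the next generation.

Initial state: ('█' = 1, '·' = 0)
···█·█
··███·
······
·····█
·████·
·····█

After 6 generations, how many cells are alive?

10

gen 0: ···█·█
··███·
······
·····█
·████·
·····█
gen 1: ··██·█
··███·
···██·
··███·
█·████
█····█
gen 2: ███··█
·····█
·····█
·█····
█·█···
······
gen 3: ██···█
·█··██
█·····
██····
·█····
··█··█
gen 4: ·██···
·█··█·
······
██····
·██···
··█··█
gen 5: ████··
·██···
██····
███···
··█···
█··█··
gen 6: █··█··
···█··
······
█·█···
█·██··
█··█··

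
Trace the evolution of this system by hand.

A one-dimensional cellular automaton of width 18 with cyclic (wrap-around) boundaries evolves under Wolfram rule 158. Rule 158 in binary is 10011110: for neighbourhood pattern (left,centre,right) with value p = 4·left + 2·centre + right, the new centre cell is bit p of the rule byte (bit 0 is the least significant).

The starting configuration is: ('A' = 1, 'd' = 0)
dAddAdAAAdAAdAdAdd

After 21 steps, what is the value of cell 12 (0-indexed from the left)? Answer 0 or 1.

1

[0] dAddAdAAAdAAdAdAdd
[1] AAAAAdAAddAddAdAAd
[2] AAAAddAdAAAAAAdAdd
[3] AAAdAAAdAAAAAddAAA
[4] AAddAAddAAAAdAAAAA
[5] AdAAAdAAAAAddAAAAA
[6] ddAAddAAAAdAAAAAAA
[7] AAAdAAAAAddAAAAAAd
[8] AAddAAAAdAAAAAAAdd
[9] AdAAAAAddAAAAAAdAA
[10] ddAAAAdAAAAAAAddAA
[11] AAAAAddAAAAAAdAAAd
[12] AAAAdAAAAAAAddAAdd
[13] AAAddAAAAAAdAAAdAA
[14] AAdAAAAAAAddAAddAA
[15] AddAAAAAAdAAAdAAAA
[16] dAAAAAAAddAAddAAAA
[17] dAAAAAAdAAAdAAAAAd
[18] AAAAAAddAAddAAAAdA
[19] AAAAAdAAAdAAAAAddA
[20] AAAAddAAddAAAAdAAA
[21] AAAdAAAdAAAAAddAAA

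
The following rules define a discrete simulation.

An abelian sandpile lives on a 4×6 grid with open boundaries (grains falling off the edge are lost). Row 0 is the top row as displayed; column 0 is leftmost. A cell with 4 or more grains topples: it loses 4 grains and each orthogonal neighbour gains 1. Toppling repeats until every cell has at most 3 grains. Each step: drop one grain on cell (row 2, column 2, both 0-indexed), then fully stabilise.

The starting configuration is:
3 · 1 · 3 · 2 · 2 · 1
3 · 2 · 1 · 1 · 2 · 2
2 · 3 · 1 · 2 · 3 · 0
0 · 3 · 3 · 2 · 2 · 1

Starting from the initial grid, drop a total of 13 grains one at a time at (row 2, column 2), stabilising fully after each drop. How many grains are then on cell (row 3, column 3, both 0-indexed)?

3

0) 3 · 1 · 3 · 2 · 2 · 1
3 · 2 · 1 · 1 · 2 · 2
2 · 3 · 1 · 2 · 3 · 0
0 · 3 · 3 · 2 · 2 · 1
1) 3 · 1 · 3 · 2 · 2 · 1
3 · 2 · 1 · 1 · 2 · 2
2 · 3 · 2 · 2 · 3 · 0
0 · 3 · 3 · 2 · 2 · 1
2) 3 · 1 · 3 · 2 · 2 · 1
3 · 2 · 1 · 1 · 2 · 2
2 · 3 · 3 · 2 · 3 · 0
0 · 3 · 3 · 2 · 2 · 1
3) 3 · 1 · 3 · 2 · 2 · 1
3 · 3 · 2 · 1 · 2 · 2
3 · 1 · 2 · 3 · 3 · 0
1 · 1 · 1 · 3 · 2 · 1
4) 3 · 1 · 3 · 2 · 2 · 1
3 · 3 · 2 · 1 · 2 · 2
3 · 1 · 3 · 3 · 3 · 0
1 · 1 · 1 · 3 · 2 · 1
5) 3 · 1 · 3 · 2 · 2 · 1
3 · 3 · 3 · 2 · 3 · 2
3 · 2 · 1 · 2 · 1 · 1
1 · 1 · 3 · 1 · 0 · 2
6) 3 · 1 · 3 · 2 · 2 · 1
3 · 3 · 3 · 2 · 3 · 2
3 · 2 · 2 · 2 · 1 · 1
1 · 1 · 3 · 1 · 0 · 2
7) 3 · 1 · 3 · 2 · 2 · 1
3 · 3 · 3 · 2 · 3 · 2
3 · 2 · 3 · 2 · 1 · 1
1 · 1 · 3 · 1 · 0 · 2
8) 1 · 0 · 1 · 3 · 2 · 1
2 · 3 · 2 · 3 · 3 · 2
1 · 1 · 3 · 3 · 1 · 1
2 · 3 · 0 · 2 · 0 · 2
9) 1 · 1 · 3 · 1 · 0 · 2
3 · 0 · 1 · 3 · 1 · 3
1 · 3 · 2 · 1 · 3 · 1
2 · 3 · 1 · 3 · 0 · 2
10) 1 · 1 · 3 · 1 · 0 · 2
3 · 0 · 1 · 3 · 1 · 3
1 · 3 · 3 · 1 · 3 · 1
2 · 3 · 1 · 3 · 0 · 2
11) 1 · 1 · 3 · 1 · 0 · 2
3 · 1 · 2 · 3 · 1 · 3
2 · 1 · 1 · 2 · 3 · 1
3 · 0 · 3 · 3 · 0 · 2
12) 1 · 1 · 3 · 1 · 0 · 2
3 · 1 · 2 · 3 · 1 · 3
2 · 1 · 2 · 2 · 3 · 1
3 · 0 · 3 · 3 · 0 · 2
13) 1 · 1 · 3 · 1 · 0 · 2
3 · 1 · 2 · 3 · 1 · 3
2 · 1 · 3 · 2 · 3 · 1
3 · 0 · 3 · 3 · 0 · 2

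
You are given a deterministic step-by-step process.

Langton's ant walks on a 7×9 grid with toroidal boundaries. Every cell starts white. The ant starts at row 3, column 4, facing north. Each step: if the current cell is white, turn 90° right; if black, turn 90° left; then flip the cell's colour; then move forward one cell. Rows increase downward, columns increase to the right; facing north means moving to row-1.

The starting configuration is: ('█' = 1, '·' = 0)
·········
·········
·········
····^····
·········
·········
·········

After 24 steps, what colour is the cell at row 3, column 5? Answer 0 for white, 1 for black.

1

0) ·········
·········
·········
····^····
·········
·········
·········
1) ·········
·········
·········
····█>···
·········
·········
·········
2) ·········
·········
·········
····██···
·····v···
·········
·········
3) ·········
·········
·········
····██···
····<█···
·········
·········
4) ·········
·········
·········
····^█···
····██···
·········
·········
5) ·········
·········
·········
···<·█···
····██···
·········
·········
6) ·········
·········
···^·····
···█·█···
····██···
·········
·········
7) ·········
·········
···█>····
···█·█···
····██···
·········
·········
8) ·········
·········
···██····
···█v█···
····██···
·········
·········
9) ·········
·········
···██····
···<██···
····██···
·········
·········
10) ·········
·········
···██····
····██···
···v██···
·········
·········
11) ·········
·········
···██····
····██···
··<███···
·········
·········
12) ·········
·········
···██····
··^·██···
··████···
·········
·········
13) ·········
·········
···██····
··█>██···
··████···
·········
·········
14) ·········
·········
···██····
··████···
··█v██···
·········
·········
15) ·········
·········
···██····
··████···
··█·>█···
·········
·········
16) ·········
·········
···██····
··██^█···
··█··█···
·········
·········
17) ·········
·········
···██····
··█<·█···
··█··█···
·········
·········
18) ·········
·········
···██····
··█··█···
··█v·█···
·········
·········
19) ·········
·········
···██····
··█··█···
··<█·█···
·········
·········
20) ·········
·········
···██····
··█··█···
···█·█···
··v······
·········
21) ·········
·········
···██····
··█··█···
···█·█···
·<█······
·········
22) ·········
·········
···██····
··█··█···
·^·█·█···
·██······
·········
23) ·········
·········
···██····
··█··█···
·█>█·█···
·██······
·········
24) ·········
·········
···██····
··█··█···
·███·█···
·█v······
·········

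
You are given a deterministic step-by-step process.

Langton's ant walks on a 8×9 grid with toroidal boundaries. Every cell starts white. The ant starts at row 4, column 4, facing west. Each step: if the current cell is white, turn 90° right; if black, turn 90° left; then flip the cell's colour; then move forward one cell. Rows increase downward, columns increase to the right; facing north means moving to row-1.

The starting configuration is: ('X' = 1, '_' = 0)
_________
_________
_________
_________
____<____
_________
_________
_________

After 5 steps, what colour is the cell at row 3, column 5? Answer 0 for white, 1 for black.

1

[0] _________
_________
_________
_________
____<____
_________
_________
_________
[1] _________
_________
_________
____^____
____X____
_________
_________
_________
[2] _________
_________
_________
____X>___
____X____
_________
_________
_________
[3] _________
_________
_________
____XX___
____Xv___
_________
_________
_________
[4] _________
_________
_________
____XX___
____<X___
_________
_________
_________
[5] _________
_________
_________
____XX___
_____X___
____v____
_________
_________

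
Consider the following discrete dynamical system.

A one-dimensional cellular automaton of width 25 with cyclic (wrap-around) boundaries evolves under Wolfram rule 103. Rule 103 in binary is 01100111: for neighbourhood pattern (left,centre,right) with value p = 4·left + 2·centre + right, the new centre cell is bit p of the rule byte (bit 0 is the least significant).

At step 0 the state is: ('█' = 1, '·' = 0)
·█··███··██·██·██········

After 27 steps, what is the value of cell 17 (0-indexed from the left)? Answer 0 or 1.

0

gen 0: ·█··███··██·██·██········
gen 1: ██·█··█·█·██·██·█·███████
gen 2: ·███·█████·██·████·······
gen 3: █··██····██·██···█·██████
gen 4: █·█·█·███·██·█·████······
gen 5: ██████··██·████···█·█████
gen 6: ·····█·█·██···█·████·····
gen 7: █████████·█·████···█·████
gen 8: ········████···█·████····
gen 9: ████████···█·████···█·███
gen 10: ·······█·████···█·████···
gen 11: █████████···█·████···█·██
gen 12: ········█·████···█·████··
gen 13: ██████████···█·████···█·█
gen 14: ·········█·████···█·████·
gen 15: ███████████···█·████···█·
gen 16: ··········█·████···█·████
gen 17: ·███████████···█·████···█
gen 18: █··········█·████···█·███
gen 19: █·███████████···█·████···
gen 20: ██··········█·████···█·██
gen 21: ·█·███████████···█·████··
gen 22: ███··········█·████···█·█
gen 23: ··█·███████████···█·████·
gen 24: ████··········█·████···█·
gen 25: ···█·███████████···█·████
gen 26: ·████··········█·████···█
gen 27: █···█·███████████···█·███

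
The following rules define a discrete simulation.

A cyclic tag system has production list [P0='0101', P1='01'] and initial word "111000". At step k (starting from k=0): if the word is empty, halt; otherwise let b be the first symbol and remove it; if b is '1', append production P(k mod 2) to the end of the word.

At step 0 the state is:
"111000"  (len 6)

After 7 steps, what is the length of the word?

9

gen 0: "111000"  (len 6)
gen 1: "110000101"  (len 9)
gen 2: "1000010101"  (len 10)
gen 3: "0000101010101"  (len 13)
gen 4: "000101010101"  (len 12)
gen 5: "00101010101"  (len 11)
gen 6: "0101010101"  (len 10)
gen 7: "101010101"  (len 9)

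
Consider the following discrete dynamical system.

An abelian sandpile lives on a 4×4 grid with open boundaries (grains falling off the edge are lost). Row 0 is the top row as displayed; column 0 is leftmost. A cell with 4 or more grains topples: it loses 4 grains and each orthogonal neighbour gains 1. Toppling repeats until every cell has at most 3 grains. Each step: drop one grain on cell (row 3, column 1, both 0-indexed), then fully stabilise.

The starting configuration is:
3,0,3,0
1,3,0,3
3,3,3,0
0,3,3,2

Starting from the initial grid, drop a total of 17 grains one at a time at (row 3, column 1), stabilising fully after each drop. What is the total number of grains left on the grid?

33

k=0  3,0,3,0
1,3,0,3
3,3,3,0
0,3,3,2
k=1  3,1,3,0
3,0,2,3
0,3,1,1
2,2,1,3
k=2  3,1,3,0
3,0,2,3
0,3,1,1
2,3,1,3
k=3  3,1,3,0
3,1,2,3
1,0,2,1
3,1,2,3
k=4  3,1,3,0
3,1,2,3
1,0,2,1
3,2,2,3
k=5  3,1,3,0
3,1,2,3
1,0,2,1
3,3,2,3
k=6  3,1,3,0
3,1,2,3
2,1,2,1
0,1,3,3
k=7  3,1,3,0
3,1,2,3
2,1,2,1
0,2,3,3
k=8  3,1,3,0
3,1,2,3
2,1,2,1
0,3,3,3
k=9  3,1,3,0
3,1,2,3
2,2,3,2
1,1,1,0
k=10  3,1,3,0
3,1,2,3
2,2,3,2
1,2,1,0
k=11  3,1,3,0
3,1,2,3
2,2,3,2
1,3,1,0
k=12  3,1,3,0
3,1,2,3
2,3,3,2
2,0,2,0
k=13  3,1,3,0
3,1,2,3
2,3,3,2
2,1,2,0
k=14  3,1,3,0
3,1,2,3
2,3,3,2
2,2,2,0
k=15  3,1,3,0
3,1,2,3
2,3,3,2
2,3,2,0
k=16  3,1,3,0
3,2,3,3
3,1,1,3
3,2,0,1
k=17  3,1,3,0
3,2,3,3
3,1,1,3
3,3,0,1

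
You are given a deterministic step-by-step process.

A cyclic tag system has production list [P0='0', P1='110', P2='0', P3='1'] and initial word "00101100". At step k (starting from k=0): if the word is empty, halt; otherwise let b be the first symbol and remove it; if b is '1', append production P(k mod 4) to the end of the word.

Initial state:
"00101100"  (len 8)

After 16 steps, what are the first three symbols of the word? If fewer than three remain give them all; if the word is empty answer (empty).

(empty)

gen 0: "00101100"  (len 8)
gen 1: "0101100"  (len 7)
gen 2: "101100"  (len 6)
gen 3: "011000"  (len 6)
gen 4: "11000"  (len 5)
gen 5: "10000"  (len 5)
gen 6: "0000110"  (len 7)
gen 7: "000110"  (len 6)
gen 8: "00110"  (len 5)
gen 9: "0110"  (len 4)
gen 10: "110"  (len 3)
gen 11: "100"  (len 3)
gen 12: "001"  (len 3)
gen 13: "01"  (len 2)
gen 14: "1"  (len 1)
gen 15: "0"  (len 1)
gen 16: (halted — word empty)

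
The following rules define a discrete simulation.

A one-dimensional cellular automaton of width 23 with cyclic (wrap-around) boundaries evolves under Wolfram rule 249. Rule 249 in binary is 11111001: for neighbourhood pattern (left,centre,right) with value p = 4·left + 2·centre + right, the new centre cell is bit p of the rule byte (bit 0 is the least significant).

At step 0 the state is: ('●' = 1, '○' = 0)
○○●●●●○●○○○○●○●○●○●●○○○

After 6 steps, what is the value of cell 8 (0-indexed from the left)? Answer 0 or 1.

gen 0: ○○●●●●○●○○○○●○●○●○●●○○○
gen 1: ●○●●●●●○●●●○○●○●○●●●●●●
gen 2: ●●●●●●●●●●●●○○●○●●●●●●●
gen 3: ●●●●●●●●●●●●●○○●●●●●●●●
gen 4: ●●●●●●●●●●●●●●○●●●●●●●●
gen 5: ●●●●●●●●●●●●●●●●●●●●●●●
gen 6: ●●●●●●●●●●●●●●●●●●●●●●●

1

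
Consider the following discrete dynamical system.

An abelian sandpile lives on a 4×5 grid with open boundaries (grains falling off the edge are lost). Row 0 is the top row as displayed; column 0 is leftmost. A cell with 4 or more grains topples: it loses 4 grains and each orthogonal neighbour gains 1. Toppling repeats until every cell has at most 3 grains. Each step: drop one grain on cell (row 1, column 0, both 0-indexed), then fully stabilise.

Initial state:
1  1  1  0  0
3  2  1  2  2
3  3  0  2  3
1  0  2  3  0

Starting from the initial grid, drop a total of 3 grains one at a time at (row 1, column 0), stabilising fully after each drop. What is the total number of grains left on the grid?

[0] 1  1  1  0  0
3  2  1  2  2
3  3  0  2  3
1  0  2  3  0
[1] 2  2  1  0  0
2  0  2  2  2
1  1  1  2  3
2  1  2  3  0
[2] 2  2  1  0  0
3  0  2  2  2
1  1  1  2  3
2  1  2  3  0
[3] 3  2  1  0  0
0  1  2  2  2
2  1  1  2  3
2  1  2  3  0

30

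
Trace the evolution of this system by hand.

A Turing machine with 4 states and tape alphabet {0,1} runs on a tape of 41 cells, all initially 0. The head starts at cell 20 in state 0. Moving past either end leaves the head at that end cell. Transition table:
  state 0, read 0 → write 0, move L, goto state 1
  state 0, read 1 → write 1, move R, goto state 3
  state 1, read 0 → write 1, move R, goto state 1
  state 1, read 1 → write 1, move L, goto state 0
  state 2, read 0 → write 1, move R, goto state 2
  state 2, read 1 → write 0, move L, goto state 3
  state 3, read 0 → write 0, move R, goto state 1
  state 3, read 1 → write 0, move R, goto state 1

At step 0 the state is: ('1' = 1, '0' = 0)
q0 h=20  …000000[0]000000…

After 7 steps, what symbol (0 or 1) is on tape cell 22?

k=0  q0 h=20  …000000[0]000000…
k=1  q1 h=19  …000000[0]000000…
k=2  q1 h=20  …000001[0]000000…
k=3  q1 h=21  …000011[0]000000…
k=4  q1 h=22  …000111[0]000000…
k=5  q1 h=23  …001111[0]000000…
k=6  q1 h=24  …011111[0]000000…
k=7  q1 h=25  …111111[0]000000…

1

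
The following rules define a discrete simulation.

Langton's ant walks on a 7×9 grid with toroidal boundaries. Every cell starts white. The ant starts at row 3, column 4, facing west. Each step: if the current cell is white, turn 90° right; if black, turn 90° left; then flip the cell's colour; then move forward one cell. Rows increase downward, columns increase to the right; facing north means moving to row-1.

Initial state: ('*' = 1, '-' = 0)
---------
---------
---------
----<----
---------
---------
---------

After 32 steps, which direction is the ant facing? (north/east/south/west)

step 0: ---------
---------
---------
----<----
---------
---------
---------
step 1: ---------
---------
----^----
----*----
---------
---------
---------
step 2: ---------
---------
----*>---
----*----
---------
---------
---------
step 3: ---------
---------
----**---
----*v---
---------
---------
---------
step 4: ---------
---------
----**---
----<*---
---------
---------
---------
step 5: ---------
---------
----**---
-----*---
----v----
---------
---------
step 6: ---------
---------
----**---
-----*---
---<*----
---------
---------
step 7: ---------
---------
----**---
---^-*---
---**----
---------
---------
step 8: ---------
---------
----**---
---*>*---
---**----
---------
---------
step 9: ---------
---------
----**---
---***---
---*v----
---------
---------
step 10: ---------
---------
----**---
---***---
---*->---
---------
---------
step 11: ---------
---------
----**---
---***---
---*-*---
-----v---
---------
step 12: ---------
---------
----**---
---***---
---*-*---
----<*---
---------
step 13: ---------
---------
----**---
---***---
---*^*---
----**---
---------
step 14: ---------
---------
----**---
---***---
---**>---
----**---
---------
step 15: ---------
---------
----**---
---**^---
---**----
----**---
---------
step 16: ---------
---------
----**---
---*<----
---**----
----**---
---------
step 17: ---------
---------
----**---
---*-----
---*v----
----**---
---------
step 18: ---------
---------
----**---
---*-----
---*->---
----**---
---------
step 19: ---------
---------
----**---
---*-----
---*-*---
----*v---
---------
step 20: ---------
---------
----**---
---*-----
---*-*---
----*->--
---------
step 21: ---------
---------
----**---
---*-----
---*-*---
----*-*--
------v--
step 22: ---------
---------
----**---
---*-----
---*-*---
----*-*--
-----<*--
step 23: ---------
---------
----**---
---*-----
---*-*---
----*^*--
-----**--
step 24: ---------
---------
----**---
---*-----
---*-*---
----**>--
-----**--
step 25: ---------
---------
----**---
---*-----
---*-*^--
----**---
-----**--
step 26: ---------
---------
----**---
---*-----
---*-**>-
----**---
-----**--
step 27: ---------
---------
----**---
---*-----
---*-***-
----**-v-
-----**--
step 28: ---------
---------
----**---
---*-----
---*-***-
----**<*-
-----**--
step 29: ---------
---------
----**---
---*-----
---*-*^*-
----****-
-----**--
step 30: ---------
---------
----**---
---*-----
---*-<-*-
----****-
-----**--
step 31: ---------
---------
----**---
---*-----
---*---*-
----*v**-
-----**--
step 32: ---------
---------
----**---
---*-----
---*---*-
----*->*-
-----**--

east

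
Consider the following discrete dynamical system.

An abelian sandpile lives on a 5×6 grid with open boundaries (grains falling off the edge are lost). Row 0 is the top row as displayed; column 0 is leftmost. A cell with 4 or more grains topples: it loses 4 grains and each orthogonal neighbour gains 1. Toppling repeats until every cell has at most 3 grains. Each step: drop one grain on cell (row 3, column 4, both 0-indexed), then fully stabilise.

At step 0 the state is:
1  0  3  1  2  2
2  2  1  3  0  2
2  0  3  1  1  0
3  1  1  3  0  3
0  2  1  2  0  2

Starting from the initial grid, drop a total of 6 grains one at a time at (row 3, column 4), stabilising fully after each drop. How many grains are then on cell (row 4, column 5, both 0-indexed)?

t=0: 1  0  3  1  2  2
2  2  1  3  0  2
2  0  3  1  1  0
3  1  1  3  0  3
0  2  1  2  0  2
t=1: 1  0  3  1  2  2
2  2  1  3  0  2
2  0  3  1  1  0
3  1  1  3  1  3
0  2  1  2  0  2
t=2: 1  0  3  1  2  2
2  2  1  3  0  2
2  0  3  1  1  0
3  1  1  3  2  3
0  2  1  2  0  2
t=3: 1  0  3  1  2  2
2  2  1  3  0  2
2  0  3  1  1  0
3  1  1  3  3  3
0  2  1  2  0  2
t=4: 1  0  3  1  2  2
2  2  1  3  0  2
2  0  3  2  2  1
3  1  2  0  2  0
0  2  1  3  1  3
t=5: 1  0  3  1  2  2
2  2  1  3  0  2
2  0  3  2  2  1
3  1  2  0  3  0
0  2  1  3  1  3
t=6: 1  0  3  1  2  2
2  2  1  3  0  2
2  0  3  2  3  1
3  1  2  1  0  1
0  2  1  3  2  3

3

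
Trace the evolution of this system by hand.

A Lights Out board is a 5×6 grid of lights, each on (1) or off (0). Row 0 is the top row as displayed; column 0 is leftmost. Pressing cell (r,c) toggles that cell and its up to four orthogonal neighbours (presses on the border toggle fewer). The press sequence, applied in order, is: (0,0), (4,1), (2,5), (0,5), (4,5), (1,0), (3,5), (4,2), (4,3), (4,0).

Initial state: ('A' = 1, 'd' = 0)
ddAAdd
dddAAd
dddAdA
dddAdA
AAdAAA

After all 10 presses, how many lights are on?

21

[0] ddAAdd
dddAAd
dddAdA
dddAdA
AAdAAA
[1] AAAAdd
AddAAd
dddAdA
dddAdA
AAdAAA
[2] AAAAdd
AddAAd
dddAdA
dAdAdA
ddAAAA
[3] AAAAdd
AddAAA
dddAAd
dAdAdd
ddAAAA
[4] AAAAAA
AddAAd
dddAAd
dAdAdd
ddAAAA
[5] AAAAAA
AddAAd
dddAAd
dAdAdA
ddAAdd
[6] dAAAAA
dAdAAd
AddAAd
dAdAdA
ddAAdd
[7] dAAAAA
dAdAAd
AddAAA
dAdAAd
ddAAdA
[8] dAAAAA
dAdAAd
AddAAA
dAAAAd
dAdddA
[9] dAAAAA
dAdAAd
AddAAA
dAAdAd
dAAAAA
[10] dAAAAA
dAdAAd
AddAAA
AAAdAd
AdAAAA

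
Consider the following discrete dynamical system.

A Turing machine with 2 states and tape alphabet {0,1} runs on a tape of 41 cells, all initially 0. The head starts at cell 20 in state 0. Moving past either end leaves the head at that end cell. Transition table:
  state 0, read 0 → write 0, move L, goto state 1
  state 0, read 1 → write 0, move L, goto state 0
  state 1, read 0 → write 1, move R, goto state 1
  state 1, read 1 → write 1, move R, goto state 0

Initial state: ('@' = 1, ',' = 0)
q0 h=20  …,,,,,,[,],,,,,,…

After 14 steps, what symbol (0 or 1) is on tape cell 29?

1

[0] q0 h=20  …,,,,,,[,],,,,,,…
[1] q1 h=19  …,,,,,,[,],,,,,,…
[2] q1 h=20  …,,,,,@[,],,,,,,…
[3] q1 h=21  …,,,,@@[,],,,,,,…
[4] q1 h=22  …,,,@@@[,],,,,,,…
[5] q1 h=23  …,,@@@@[,],,,,,,…
[6] q1 h=24  …,@@@@@[,],,,,,,…
[7] q1 h=25  …@@@@@@[,],,,,,,…
[8] q1 h=26  …@@@@@@[,],,,,,,…
[9] q1 h=27  …@@@@@@[,],,,,,,…
[10] q1 h=28  …@@@@@@[,],,,,,,…
[11] q1 h=29  …@@@@@@[,],,,,,,…
[12] q1 h=30  …@@@@@@[,],,,,,,…
[13] q1 h=31  …@@@@@@[,],,,,,,…
[14] q1 h=32  …@@@@@@[,],,,,,,…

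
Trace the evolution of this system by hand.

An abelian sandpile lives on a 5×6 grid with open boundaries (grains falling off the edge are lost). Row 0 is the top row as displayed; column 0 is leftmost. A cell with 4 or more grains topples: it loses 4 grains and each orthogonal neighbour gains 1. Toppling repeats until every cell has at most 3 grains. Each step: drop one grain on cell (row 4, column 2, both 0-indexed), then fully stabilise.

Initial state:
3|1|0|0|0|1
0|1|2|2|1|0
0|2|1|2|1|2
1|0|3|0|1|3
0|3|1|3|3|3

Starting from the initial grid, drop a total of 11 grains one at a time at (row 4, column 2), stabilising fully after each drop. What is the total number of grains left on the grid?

k=0  3|1|0|0|0|1
0|1|2|2|1|0
0|2|1|2|1|2
1|0|3|0|1|3
0|3|1|3|3|3
k=1  3|1|0|0|0|1
0|1|2|2|1|0
0|2|1|2|1|2
1|0|3|0|1|3
0|3|2|3|3|3
k=2  3|1|0|0|0|1
0|1|2|2|1|0
0|2|1|2|1|2
1|0|3|0|1|3
0|3|3|3|3|3
k=3  3|1|0|0|0|1
0|1|2|2|1|0
0|2|2|2|1|3
1|2|0|2|3|0
1|0|3|1|1|1
k=4  3|1|0|0|0|1
0|1|2|2|1|0
0|2|2|2|1|3
1|2|1|2|3|0
1|1|0|2|1|1
k=5  3|1|0|0|0|1
0|1|2|2|1|0
0|2|2|2|1|3
1|2|1|2|3|0
1|1|1|2|1|1
k=6  3|1|0|0|0|1
0|1|2|2|1|0
0|2|2|2|1|3
1|2|1|2|3|0
1|1|2|2|1|1
k=7  3|1|0|0|0|1
0|1|2|2|1|0
0|2|2|2|1|3
1|2|1|2|3|0
1|1|3|2|1|1
k=8  3|1|0|0|0|1
0|1|2|2|1|0
0|2|2|2|1|3
1|2|2|2|3|0
1|2|0|3|1|1
k=9  3|1|0|0|0|1
0|1|2|2|1|0
0|2|2|2|1|3
1|2|2|2|3|0
1|2|1|3|1|1
k=10  3|1|0|0|0|1
0|1|2|2|1|0
0|2|2|2|1|3
1|2|2|2|3|0
1|2|2|3|1|1
k=11  3|1|0|0|0|1
0|1|2|2|1|0
0|2|2|2|1|3
1|2|2|2|3|0
1|2|3|3|1|1

42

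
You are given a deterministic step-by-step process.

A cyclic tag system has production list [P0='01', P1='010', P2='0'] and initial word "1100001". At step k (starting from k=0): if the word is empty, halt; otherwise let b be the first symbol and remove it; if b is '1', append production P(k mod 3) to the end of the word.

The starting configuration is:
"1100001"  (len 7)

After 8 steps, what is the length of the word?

k=0  "1100001"  (len 7)
k=1  "10000101"  (len 8)
k=2  "0000101010"  (len 10)
k=3  "000101010"  (len 9)
k=4  "00101010"  (len 8)
k=5  "0101010"  (len 7)
k=6  "101010"  (len 6)
k=7  "0101001"  (len 7)
k=8  "101001"  (len 6)

6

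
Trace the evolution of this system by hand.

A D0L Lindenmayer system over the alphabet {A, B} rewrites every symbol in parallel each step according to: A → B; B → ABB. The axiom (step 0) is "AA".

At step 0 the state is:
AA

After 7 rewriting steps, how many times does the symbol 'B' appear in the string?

338

t=0: AA
t=1: BB
t=2: ABBABB
t=3: BABBABBBABBABB
t=4: ABBBABBABBBABBABBABBBABBABBBABBABB
t=5: BABBABBABBBABBABBBABBABBABBBABBABBBABBABBBABBABBABBBABBABBBABBABBABBBABBABBBABBABB
t=6: ABBBABBABBBABBABBBABBABBABBBABBABBBABBABBABBBABBABBBABBABB…ABBBABBABBBABBABBBABBABBABBBABBABBBABBABBABBBABBABBBABBABB  (len 198)
t=7: BABBABBABBBABBABBBABBABBABBBABBABBBABBABBABBBABBABBBABBABB…ABBBABBABBBABBABBBABBABBABBBABBABBBABBABBABBBABBABBBABBABB  (len 478)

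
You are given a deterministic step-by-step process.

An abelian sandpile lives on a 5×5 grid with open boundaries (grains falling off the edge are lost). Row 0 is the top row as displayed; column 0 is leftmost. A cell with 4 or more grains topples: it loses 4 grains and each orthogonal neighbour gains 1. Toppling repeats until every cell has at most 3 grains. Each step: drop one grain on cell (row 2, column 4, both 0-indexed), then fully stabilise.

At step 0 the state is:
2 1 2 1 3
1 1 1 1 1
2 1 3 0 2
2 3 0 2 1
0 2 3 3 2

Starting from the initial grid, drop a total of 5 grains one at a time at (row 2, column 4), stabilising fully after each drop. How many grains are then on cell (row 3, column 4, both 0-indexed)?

[0] 2 1 2 1 3
1 1 1 1 1
2 1 3 0 2
2 3 0 2 1
0 2 3 3 2
[1] 2 1 2 1 3
1 1 1 1 1
2 1 3 0 3
2 3 0 2 1
0 2 3 3 2
[2] 2 1 2 1 3
1 1 1 1 2
2 1 3 1 0
2 3 0 2 2
0 2 3 3 2
[3] 2 1 2 1 3
1 1 1 1 2
2 1 3 1 1
2 3 0 2 2
0 2 3 3 2
[4] 2 1 2 1 3
1 1 1 1 2
2 1 3 1 2
2 3 0 2 2
0 2 3 3 2
[5] 2 1 2 1 3
1 1 1 1 2
2 1 3 1 3
2 3 0 2 2
0 2 3 3 2

2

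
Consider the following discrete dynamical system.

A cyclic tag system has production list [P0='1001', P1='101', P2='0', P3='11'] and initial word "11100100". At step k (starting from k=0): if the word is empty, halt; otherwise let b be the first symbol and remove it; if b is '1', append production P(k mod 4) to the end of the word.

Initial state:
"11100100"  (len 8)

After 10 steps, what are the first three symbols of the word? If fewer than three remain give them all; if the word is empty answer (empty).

0) "11100100"  (len 8)
1) "11001001001"  (len 11)
2) "1001001001101"  (len 13)
3) "0010010011010"  (len 13)
4) "010010011010"  (len 12)
5) "10010011010"  (len 11)
6) "0010011010101"  (len 13)
7) "010011010101"  (len 12)
8) "10011010101"  (len 11)
9) "00110101011001"  (len 14)
10) "0110101011001"  (len 13)

011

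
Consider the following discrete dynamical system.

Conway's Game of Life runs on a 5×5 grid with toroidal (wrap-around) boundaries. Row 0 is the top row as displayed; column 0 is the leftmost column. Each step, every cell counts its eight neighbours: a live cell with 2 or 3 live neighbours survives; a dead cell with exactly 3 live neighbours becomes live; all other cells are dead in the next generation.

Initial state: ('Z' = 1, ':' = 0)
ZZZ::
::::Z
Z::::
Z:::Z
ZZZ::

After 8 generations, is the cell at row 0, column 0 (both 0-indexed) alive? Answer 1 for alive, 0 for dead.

k=0  ZZZ::
::::Z
Z::::
Z:::Z
ZZZ::
k=1  ::ZZZ
::::Z
Z::::
::::Z
::ZZ:
k=2  ::Z:Z
Z:::Z
Z:::Z
:::ZZ
::Z::
k=3  ZZ::Z
:Z:::
:::::
Z::ZZ
::Z:Z
k=4  :ZZZZ
:Z:::
Z:::Z
Z::ZZ
::Z::
k=5  ZZ:Z:
:Z:::
:Z:Z:
ZZ:Z:
:::::
k=6  ZZZ::
:Z::Z
:Z::Z
ZZ::Z
:::::
k=7  ZZZ::
:::ZZ
:ZZZZ
:Z::Z
::Z:Z
k=8  ZZZ::
:::::
:Z:::
:Z::Z
::Z:Z

1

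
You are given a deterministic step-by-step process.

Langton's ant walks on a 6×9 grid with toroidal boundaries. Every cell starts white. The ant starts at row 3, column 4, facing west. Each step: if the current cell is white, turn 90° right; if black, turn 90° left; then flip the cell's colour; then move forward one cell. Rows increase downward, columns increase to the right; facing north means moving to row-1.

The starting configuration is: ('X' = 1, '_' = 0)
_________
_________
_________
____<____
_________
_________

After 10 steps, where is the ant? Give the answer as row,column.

step 0: _________
_________
_________
____<____
_________
_________
step 1: _________
_________
____^____
____X____
_________
_________
step 2: _________
_________
____X>___
____X____
_________
_________
step 3: _________
_________
____XX___
____Xv___
_________
_________
step 4: _________
_________
____XX___
____<X___
_________
_________
step 5: _________
_________
____XX___
_____X___
____v____
_________
step 6: _________
_________
____XX___
_____X___
___<X____
_________
step 7: _________
_________
____XX___
___^_X___
___XX____
_________
step 8: _________
_________
____XX___
___X>X___
___XX____
_________
step 9: _________
_________
____XX___
___XXX___
___Xv____
_________
step 10: _________
_________
____XX___
___XXX___
___X_>___
_________

4,5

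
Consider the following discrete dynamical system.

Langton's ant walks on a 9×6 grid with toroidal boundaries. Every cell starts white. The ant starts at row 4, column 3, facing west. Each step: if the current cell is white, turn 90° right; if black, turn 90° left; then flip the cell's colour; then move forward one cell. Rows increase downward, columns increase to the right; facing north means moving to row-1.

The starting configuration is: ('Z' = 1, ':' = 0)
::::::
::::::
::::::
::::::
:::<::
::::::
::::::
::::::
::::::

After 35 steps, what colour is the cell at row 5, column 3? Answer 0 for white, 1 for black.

step 0: ::::::
::::::
::::::
::::::
:::<::
::::::
::::::
::::::
::::::
step 1: ::::::
::::::
::::::
:::^::
:::Z::
::::::
::::::
::::::
::::::
step 2: ::::::
::::::
::::::
:::Z>:
:::Z::
::::::
::::::
::::::
::::::
step 3: ::::::
::::::
::::::
:::ZZ:
:::Zv:
::::::
::::::
::::::
::::::
step 4: ::::::
::::::
::::::
:::ZZ:
:::<Z:
::::::
::::::
::::::
::::::
step 5: ::::::
::::::
::::::
:::ZZ:
::::Z:
:::v::
::::::
::::::
::::::
step 6: ::::::
::::::
::::::
:::ZZ:
::::Z:
::<Z::
::::::
::::::
::::::
step 7: ::::::
::::::
::::::
:::ZZ:
::^:Z:
::ZZ::
::::::
::::::
::::::
step 8: ::::::
::::::
::::::
:::ZZ:
::Z>Z:
::ZZ::
::::::
::::::
::::::
step 9: ::::::
::::::
::::::
:::ZZ:
::ZZZ:
::Zv::
::::::
::::::
::::::
step 10: ::::::
::::::
::::::
:::ZZ:
::ZZZ:
::Z:>:
::::::
::::::
::::::
step 11: ::::::
::::::
::::::
:::ZZ:
::ZZZ:
::Z:Z:
::::v:
::::::
::::::
step 12: ::::::
::::::
::::::
:::ZZ:
::ZZZ:
::Z:Z:
:::<Z:
::::::
::::::
step 13: ::::::
::::::
::::::
:::ZZ:
::ZZZ:
::Z^Z:
:::ZZ:
::::::
::::::
step 14: ::::::
::::::
::::::
:::ZZ:
::ZZZ:
::ZZ>:
:::ZZ:
::::::
::::::
step 15: ::::::
::::::
::::::
:::ZZ:
::ZZ^:
::ZZ::
:::ZZ:
::::::
::::::
step 16: ::::::
::::::
::::::
:::ZZ:
::Z<::
::ZZ::
:::ZZ:
::::::
::::::
step 17: ::::::
::::::
::::::
:::ZZ:
::Z:::
::Zv::
:::ZZ:
::::::
::::::
step 18: ::::::
::::::
::::::
:::ZZ:
::Z:::
::Z:>:
:::ZZ:
::::::
::::::
step 19: ::::::
::::::
::::::
:::ZZ:
::Z:::
::Z:Z:
:::Zv:
::::::
::::::
step 20: ::::::
::::::
::::::
:::ZZ:
::Z:::
::Z:Z:
:::Z:>
::::::
::::::
step 21: ::::::
::::::
::::::
:::ZZ:
::Z:::
::Z:Z:
:::Z:Z
:::::v
::::::
step 22: ::::::
::::::
::::::
:::ZZ:
::Z:::
::Z:Z:
:::Z:Z
::::<Z
::::::
step 23: ::::::
::::::
::::::
:::ZZ:
::Z:::
::Z:Z:
:::Z^Z
::::ZZ
::::::
step 24: ::::::
::::::
::::::
:::ZZ:
::Z:::
::Z:Z:
:::ZZ>
::::ZZ
::::::
step 25: ::::::
::::::
::::::
:::ZZ:
::Z:::
::Z:Z^
:::ZZ:
::::ZZ
::::::
step 26: ::::::
::::::
::::::
:::ZZ:
::Z:::
>:Z:ZZ
:::ZZ:
::::ZZ
::::::
step 27: ::::::
::::::
::::::
:::ZZ:
::Z:::
Z:Z:ZZ
v::ZZ:
::::ZZ
::::::
step 28: ::::::
::::::
::::::
:::ZZ:
::Z:::
Z:Z:ZZ
Z::ZZ<
::::ZZ
::::::
step 29: ::::::
::::::
::::::
:::ZZ:
::Z:::
Z:Z:Z^
Z::ZZZ
::::ZZ
::::::
step 30: ::::::
::::::
::::::
:::ZZ:
::Z:::
Z:Z:<:
Z::ZZZ
::::ZZ
::::::
step 31: ::::::
::::::
::::::
:::ZZ:
::Z:::
Z:Z:::
Z::ZvZ
::::ZZ
::::::
step 32: ::::::
::::::
::::::
:::ZZ:
::Z:::
Z:Z:::
Z::Z:>
::::ZZ
::::::
step 33: ::::::
::::::
::::::
:::ZZ:
::Z:::
Z:Z::^
Z::Z::
::::ZZ
::::::
step 34: ::::::
::::::
::::::
:::ZZ:
::Z:::
>:Z::Z
Z::Z::
::::ZZ
::::::
step 35: ::::::
::::::
::::::
:::ZZ:
^:Z:::
::Z::Z
Z::Z::
::::ZZ
::::::

0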